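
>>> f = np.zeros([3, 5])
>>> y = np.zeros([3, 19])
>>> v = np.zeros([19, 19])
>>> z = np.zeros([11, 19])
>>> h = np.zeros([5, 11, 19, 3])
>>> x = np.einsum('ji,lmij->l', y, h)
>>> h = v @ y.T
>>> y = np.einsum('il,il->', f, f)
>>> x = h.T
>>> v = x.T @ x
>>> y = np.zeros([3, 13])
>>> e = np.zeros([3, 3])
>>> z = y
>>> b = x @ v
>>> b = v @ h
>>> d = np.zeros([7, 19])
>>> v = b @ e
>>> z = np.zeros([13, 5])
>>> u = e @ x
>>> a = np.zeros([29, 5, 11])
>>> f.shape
(3, 5)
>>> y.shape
(3, 13)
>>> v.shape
(19, 3)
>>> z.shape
(13, 5)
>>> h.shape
(19, 3)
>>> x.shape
(3, 19)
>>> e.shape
(3, 3)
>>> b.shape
(19, 3)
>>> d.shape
(7, 19)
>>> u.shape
(3, 19)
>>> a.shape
(29, 5, 11)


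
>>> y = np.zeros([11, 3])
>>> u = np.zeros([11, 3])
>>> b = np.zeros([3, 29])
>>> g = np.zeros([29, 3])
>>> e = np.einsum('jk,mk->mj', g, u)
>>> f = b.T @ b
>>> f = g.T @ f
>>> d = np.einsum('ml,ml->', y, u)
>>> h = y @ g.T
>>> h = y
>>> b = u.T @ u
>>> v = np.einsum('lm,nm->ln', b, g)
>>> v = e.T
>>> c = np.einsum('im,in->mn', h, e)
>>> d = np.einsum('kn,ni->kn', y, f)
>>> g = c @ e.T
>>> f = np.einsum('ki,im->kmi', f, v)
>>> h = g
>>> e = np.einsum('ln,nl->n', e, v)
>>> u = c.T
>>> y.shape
(11, 3)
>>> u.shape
(29, 3)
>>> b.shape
(3, 3)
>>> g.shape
(3, 11)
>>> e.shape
(29,)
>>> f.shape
(3, 11, 29)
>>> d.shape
(11, 3)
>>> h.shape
(3, 11)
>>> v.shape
(29, 11)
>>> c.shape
(3, 29)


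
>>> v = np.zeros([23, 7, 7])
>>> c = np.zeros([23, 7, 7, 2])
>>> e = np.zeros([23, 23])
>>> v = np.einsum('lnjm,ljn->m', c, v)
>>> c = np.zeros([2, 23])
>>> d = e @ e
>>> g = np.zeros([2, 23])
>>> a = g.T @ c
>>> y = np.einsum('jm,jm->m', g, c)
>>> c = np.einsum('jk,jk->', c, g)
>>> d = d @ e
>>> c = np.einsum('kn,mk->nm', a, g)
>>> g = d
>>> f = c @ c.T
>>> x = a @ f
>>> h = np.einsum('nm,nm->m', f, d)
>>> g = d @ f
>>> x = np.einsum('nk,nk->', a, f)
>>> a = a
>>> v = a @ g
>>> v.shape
(23, 23)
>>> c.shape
(23, 2)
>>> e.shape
(23, 23)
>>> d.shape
(23, 23)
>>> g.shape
(23, 23)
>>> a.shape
(23, 23)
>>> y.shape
(23,)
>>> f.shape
(23, 23)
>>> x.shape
()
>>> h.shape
(23,)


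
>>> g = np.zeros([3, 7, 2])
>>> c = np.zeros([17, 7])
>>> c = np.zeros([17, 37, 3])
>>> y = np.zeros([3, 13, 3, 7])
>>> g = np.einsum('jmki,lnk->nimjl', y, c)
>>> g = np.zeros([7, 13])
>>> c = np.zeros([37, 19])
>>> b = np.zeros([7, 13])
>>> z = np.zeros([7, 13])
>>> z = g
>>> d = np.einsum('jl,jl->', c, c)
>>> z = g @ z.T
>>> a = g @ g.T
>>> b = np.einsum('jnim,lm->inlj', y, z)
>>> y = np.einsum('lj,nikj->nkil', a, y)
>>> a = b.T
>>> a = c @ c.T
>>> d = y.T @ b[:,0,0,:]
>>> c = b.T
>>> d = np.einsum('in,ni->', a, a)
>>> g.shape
(7, 13)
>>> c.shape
(3, 7, 13, 3)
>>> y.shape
(3, 3, 13, 7)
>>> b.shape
(3, 13, 7, 3)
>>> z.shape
(7, 7)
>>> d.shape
()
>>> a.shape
(37, 37)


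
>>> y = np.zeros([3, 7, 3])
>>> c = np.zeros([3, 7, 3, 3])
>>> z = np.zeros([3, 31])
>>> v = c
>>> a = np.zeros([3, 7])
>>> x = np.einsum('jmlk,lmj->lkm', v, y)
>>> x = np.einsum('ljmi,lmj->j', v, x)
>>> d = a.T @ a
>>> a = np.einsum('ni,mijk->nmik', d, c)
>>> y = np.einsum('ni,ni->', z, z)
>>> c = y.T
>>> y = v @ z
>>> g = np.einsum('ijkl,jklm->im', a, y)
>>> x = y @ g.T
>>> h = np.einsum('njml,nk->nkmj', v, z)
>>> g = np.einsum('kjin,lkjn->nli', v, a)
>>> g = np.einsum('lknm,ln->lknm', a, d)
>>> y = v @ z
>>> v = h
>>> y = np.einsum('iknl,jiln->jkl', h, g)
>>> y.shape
(7, 31, 7)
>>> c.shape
()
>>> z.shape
(3, 31)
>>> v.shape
(3, 31, 3, 7)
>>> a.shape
(7, 3, 7, 3)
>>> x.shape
(3, 7, 3, 7)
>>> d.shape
(7, 7)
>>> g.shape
(7, 3, 7, 3)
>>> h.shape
(3, 31, 3, 7)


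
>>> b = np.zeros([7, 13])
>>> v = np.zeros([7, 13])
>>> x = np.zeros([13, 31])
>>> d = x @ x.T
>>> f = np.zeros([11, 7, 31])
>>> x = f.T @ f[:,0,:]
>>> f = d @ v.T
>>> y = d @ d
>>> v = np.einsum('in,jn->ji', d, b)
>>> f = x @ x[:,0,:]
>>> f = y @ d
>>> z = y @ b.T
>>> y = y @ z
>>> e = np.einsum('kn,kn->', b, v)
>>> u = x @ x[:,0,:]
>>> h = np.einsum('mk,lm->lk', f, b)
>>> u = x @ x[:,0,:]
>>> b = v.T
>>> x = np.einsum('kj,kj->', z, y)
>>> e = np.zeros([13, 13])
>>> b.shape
(13, 7)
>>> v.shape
(7, 13)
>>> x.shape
()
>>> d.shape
(13, 13)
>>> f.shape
(13, 13)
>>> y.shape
(13, 7)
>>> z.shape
(13, 7)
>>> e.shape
(13, 13)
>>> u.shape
(31, 7, 31)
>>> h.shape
(7, 13)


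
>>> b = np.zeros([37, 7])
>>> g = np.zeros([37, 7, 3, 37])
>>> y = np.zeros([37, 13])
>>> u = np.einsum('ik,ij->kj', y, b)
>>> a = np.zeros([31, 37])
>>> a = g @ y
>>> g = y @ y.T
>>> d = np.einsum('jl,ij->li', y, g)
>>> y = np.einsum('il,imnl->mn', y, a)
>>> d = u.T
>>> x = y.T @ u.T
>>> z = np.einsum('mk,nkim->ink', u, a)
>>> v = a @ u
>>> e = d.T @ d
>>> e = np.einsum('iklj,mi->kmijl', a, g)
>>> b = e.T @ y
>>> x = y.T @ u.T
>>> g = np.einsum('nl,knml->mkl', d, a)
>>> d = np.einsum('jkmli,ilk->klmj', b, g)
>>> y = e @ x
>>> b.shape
(3, 13, 37, 37, 3)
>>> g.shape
(3, 37, 13)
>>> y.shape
(7, 37, 37, 13, 13)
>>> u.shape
(13, 7)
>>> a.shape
(37, 7, 3, 13)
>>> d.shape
(13, 37, 37, 3)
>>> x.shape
(3, 13)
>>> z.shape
(3, 37, 7)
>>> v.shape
(37, 7, 3, 7)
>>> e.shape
(7, 37, 37, 13, 3)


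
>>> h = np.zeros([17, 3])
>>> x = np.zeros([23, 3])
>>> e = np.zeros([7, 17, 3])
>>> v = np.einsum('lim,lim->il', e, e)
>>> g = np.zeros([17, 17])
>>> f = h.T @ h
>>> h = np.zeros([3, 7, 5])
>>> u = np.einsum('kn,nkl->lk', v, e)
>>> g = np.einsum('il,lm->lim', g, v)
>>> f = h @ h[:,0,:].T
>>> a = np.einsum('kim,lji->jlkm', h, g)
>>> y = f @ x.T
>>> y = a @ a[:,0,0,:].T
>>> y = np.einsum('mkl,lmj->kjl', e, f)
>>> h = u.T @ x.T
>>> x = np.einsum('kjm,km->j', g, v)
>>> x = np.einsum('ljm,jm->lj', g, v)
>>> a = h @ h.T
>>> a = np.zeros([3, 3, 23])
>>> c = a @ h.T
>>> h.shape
(17, 23)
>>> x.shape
(17, 17)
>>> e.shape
(7, 17, 3)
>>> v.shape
(17, 7)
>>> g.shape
(17, 17, 7)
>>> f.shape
(3, 7, 3)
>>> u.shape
(3, 17)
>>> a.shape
(3, 3, 23)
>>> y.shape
(17, 3, 3)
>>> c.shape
(3, 3, 17)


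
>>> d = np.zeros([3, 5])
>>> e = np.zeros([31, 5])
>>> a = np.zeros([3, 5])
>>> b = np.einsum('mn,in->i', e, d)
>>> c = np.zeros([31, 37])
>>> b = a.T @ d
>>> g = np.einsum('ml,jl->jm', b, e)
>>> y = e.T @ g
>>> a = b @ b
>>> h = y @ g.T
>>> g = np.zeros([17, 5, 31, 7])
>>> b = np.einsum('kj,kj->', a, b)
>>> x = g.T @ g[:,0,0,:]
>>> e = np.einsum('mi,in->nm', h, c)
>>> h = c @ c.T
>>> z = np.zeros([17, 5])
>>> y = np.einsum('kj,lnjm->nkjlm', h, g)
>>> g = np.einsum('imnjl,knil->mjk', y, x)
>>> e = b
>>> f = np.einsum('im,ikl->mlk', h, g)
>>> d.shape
(3, 5)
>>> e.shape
()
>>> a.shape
(5, 5)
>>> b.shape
()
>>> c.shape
(31, 37)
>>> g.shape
(31, 17, 7)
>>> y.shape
(5, 31, 31, 17, 7)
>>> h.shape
(31, 31)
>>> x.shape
(7, 31, 5, 7)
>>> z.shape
(17, 5)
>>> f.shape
(31, 7, 17)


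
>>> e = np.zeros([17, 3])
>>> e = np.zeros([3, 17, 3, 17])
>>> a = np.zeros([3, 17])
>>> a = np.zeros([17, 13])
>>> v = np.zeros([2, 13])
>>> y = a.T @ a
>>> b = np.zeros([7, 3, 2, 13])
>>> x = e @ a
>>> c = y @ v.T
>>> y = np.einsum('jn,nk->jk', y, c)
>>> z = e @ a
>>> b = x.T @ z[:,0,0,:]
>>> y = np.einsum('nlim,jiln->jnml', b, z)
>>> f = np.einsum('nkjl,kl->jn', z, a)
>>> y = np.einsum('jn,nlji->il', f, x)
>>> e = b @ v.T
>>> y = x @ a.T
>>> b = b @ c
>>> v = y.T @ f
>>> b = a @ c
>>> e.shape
(13, 3, 17, 2)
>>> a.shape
(17, 13)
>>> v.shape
(17, 3, 17, 3)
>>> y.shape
(3, 17, 3, 17)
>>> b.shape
(17, 2)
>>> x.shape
(3, 17, 3, 13)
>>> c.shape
(13, 2)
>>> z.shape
(3, 17, 3, 13)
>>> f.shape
(3, 3)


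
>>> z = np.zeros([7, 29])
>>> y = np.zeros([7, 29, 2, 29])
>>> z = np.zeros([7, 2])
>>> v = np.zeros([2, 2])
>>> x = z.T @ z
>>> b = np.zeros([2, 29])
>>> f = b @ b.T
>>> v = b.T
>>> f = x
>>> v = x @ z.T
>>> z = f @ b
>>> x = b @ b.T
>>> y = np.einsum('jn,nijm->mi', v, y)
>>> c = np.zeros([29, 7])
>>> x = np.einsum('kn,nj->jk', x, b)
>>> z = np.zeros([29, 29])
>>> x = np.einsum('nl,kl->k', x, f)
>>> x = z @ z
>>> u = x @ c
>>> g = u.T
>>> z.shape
(29, 29)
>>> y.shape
(29, 29)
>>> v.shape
(2, 7)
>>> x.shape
(29, 29)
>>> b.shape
(2, 29)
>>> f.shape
(2, 2)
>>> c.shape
(29, 7)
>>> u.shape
(29, 7)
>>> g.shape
(7, 29)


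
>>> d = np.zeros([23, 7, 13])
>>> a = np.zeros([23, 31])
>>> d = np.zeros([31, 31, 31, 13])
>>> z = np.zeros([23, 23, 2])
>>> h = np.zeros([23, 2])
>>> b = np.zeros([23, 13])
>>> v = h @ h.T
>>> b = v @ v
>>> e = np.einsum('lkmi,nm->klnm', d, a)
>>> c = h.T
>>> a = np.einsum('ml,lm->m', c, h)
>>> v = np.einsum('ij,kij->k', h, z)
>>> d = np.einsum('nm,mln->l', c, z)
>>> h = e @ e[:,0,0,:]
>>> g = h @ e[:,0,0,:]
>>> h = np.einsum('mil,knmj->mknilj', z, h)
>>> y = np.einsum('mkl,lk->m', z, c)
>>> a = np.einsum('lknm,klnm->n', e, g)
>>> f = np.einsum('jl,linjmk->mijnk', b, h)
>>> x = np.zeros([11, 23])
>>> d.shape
(23,)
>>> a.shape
(23,)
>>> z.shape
(23, 23, 2)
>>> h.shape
(23, 31, 31, 23, 2, 31)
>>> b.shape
(23, 23)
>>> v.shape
(23,)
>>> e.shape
(31, 31, 23, 31)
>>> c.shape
(2, 23)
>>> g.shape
(31, 31, 23, 31)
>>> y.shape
(23,)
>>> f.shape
(2, 31, 23, 31, 31)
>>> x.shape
(11, 23)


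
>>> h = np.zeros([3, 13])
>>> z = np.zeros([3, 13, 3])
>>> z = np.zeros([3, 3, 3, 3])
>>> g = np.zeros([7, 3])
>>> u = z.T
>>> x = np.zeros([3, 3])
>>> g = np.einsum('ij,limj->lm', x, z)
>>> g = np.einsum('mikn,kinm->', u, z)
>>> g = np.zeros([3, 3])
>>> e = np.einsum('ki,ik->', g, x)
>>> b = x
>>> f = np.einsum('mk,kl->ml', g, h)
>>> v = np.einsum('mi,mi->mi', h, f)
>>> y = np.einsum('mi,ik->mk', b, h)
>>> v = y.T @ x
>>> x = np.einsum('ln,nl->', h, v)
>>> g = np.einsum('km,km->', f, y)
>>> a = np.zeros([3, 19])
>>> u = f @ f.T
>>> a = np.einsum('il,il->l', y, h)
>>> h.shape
(3, 13)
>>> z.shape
(3, 3, 3, 3)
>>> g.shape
()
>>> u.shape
(3, 3)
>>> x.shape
()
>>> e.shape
()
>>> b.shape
(3, 3)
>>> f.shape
(3, 13)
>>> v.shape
(13, 3)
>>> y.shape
(3, 13)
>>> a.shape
(13,)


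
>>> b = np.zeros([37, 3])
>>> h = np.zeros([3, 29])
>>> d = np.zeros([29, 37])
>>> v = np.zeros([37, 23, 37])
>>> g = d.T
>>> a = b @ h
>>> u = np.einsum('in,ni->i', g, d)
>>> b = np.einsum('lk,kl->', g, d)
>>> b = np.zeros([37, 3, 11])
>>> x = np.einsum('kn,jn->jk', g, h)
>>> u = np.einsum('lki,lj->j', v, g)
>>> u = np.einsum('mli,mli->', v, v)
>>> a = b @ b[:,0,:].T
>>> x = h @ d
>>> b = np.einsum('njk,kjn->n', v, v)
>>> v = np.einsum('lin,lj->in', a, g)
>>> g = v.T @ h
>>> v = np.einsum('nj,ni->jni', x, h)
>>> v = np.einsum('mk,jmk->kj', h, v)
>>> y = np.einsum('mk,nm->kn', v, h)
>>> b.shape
(37,)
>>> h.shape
(3, 29)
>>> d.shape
(29, 37)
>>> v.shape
(29, 37)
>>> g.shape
(37, 29)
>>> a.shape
(37, 3, 37)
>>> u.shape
()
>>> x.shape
(3, 37)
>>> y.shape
(37, 3)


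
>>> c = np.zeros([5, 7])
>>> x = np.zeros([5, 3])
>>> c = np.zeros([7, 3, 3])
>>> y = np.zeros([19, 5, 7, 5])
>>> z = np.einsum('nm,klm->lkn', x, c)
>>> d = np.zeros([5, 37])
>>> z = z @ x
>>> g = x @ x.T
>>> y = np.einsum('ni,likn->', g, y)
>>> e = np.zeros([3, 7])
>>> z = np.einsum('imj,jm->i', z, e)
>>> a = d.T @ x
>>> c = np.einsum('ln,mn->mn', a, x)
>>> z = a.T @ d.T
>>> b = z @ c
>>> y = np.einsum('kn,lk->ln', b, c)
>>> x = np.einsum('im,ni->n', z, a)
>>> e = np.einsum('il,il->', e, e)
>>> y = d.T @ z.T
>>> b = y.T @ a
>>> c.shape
(5, 3)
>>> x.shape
(37,)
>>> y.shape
(37, 3)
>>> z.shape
(3, 5)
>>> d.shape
(5, 37)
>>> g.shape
(5, 5)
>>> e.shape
()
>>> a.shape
(37, 3)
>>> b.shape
(3, 3)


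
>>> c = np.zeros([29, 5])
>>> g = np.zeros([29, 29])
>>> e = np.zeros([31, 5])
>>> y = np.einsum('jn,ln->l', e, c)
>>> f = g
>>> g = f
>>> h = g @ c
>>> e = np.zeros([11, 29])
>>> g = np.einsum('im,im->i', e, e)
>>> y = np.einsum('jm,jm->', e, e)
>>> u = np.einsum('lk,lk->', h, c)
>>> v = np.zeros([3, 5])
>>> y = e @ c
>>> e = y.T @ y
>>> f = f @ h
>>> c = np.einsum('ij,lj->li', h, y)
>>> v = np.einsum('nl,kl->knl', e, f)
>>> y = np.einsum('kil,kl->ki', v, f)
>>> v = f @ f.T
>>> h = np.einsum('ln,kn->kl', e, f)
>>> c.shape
(11, 29)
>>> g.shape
(11,)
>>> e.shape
(5, 5)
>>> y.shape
(29, 5)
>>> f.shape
(29, 5)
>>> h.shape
(29, 5)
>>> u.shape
()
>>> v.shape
(29, 29)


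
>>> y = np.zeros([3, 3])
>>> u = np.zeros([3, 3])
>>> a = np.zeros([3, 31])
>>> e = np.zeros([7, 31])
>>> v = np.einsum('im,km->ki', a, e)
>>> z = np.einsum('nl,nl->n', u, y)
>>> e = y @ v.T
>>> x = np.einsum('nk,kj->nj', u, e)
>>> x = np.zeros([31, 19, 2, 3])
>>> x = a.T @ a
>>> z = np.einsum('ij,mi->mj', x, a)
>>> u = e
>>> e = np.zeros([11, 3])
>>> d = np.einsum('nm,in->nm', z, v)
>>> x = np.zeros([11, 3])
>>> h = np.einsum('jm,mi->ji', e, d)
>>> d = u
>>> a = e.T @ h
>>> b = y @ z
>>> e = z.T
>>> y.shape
(3, 3)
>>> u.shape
(3, 7)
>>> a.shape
(3, 31)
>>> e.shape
(31, 3)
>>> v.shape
(7, 3)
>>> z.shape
(3, 31)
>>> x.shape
(11, 3)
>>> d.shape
(3, 7)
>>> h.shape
(11, 31)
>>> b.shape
(3, 31)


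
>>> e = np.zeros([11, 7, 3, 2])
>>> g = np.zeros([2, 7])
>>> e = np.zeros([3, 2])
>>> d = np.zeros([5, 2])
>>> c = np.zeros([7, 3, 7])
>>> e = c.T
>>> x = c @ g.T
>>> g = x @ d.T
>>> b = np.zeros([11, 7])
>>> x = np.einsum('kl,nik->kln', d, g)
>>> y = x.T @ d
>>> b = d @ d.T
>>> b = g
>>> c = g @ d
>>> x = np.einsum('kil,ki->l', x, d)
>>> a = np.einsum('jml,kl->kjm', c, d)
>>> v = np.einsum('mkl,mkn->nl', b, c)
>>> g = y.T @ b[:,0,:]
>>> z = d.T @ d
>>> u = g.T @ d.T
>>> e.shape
(7, 3, 7)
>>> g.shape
(2, 2, 5)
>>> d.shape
(5, 2)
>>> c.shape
(7, 3, 2)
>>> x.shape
(7,)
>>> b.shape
(7, 3, 5)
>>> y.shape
(7, 2, 2)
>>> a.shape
(5, 7, 3)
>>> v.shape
(2, 5)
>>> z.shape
(2, 2)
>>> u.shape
(5, 2, 5)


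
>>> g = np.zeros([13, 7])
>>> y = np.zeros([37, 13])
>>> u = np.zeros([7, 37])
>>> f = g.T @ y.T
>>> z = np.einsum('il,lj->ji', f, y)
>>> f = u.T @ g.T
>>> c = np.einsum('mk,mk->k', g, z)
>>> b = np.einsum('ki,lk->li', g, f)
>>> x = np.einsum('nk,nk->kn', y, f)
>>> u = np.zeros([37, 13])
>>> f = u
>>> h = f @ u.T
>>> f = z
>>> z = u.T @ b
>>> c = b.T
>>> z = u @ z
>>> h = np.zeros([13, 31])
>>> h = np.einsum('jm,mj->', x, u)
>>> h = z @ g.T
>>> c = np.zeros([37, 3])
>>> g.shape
(13, 7)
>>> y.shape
(37, 13)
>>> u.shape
(37, 13)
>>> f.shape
(13, 7)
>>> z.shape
(37, 7)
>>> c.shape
(37, 3)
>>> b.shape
(37, 7)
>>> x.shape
(13, 37)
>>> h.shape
(37, 13)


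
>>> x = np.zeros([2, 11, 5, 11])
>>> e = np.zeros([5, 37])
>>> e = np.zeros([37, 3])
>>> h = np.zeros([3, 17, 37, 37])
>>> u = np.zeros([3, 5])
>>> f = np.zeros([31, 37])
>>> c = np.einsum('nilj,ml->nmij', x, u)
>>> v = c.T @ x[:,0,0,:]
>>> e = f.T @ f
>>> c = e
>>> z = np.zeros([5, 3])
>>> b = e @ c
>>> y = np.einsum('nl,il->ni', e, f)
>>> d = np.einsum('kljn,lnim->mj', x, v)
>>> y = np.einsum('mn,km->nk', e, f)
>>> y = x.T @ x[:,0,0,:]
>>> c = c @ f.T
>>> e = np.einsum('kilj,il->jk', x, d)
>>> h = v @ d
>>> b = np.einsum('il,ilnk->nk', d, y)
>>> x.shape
(2, 11, 5, 11)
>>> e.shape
(11, 2)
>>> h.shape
(11, 11, 3, 5)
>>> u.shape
(3, 5)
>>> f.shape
(31, 37)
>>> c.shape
(37, 31)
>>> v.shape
(11, 11, 3, 11)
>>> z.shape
(5, 3)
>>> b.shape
(11, 11)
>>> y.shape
(11, 5, 11, 11)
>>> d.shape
(11, 5)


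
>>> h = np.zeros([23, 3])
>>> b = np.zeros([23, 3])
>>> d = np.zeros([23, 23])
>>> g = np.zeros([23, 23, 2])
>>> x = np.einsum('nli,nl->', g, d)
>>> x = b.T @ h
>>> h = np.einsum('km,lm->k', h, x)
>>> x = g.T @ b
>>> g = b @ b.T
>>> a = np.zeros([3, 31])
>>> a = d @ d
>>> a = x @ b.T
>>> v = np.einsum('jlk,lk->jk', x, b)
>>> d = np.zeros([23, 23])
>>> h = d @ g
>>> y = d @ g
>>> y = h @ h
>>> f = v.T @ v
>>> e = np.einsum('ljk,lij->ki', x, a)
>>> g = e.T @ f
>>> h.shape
(23, 23)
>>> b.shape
(23, 3)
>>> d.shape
(23, 23)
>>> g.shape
(23, 3)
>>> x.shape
(2, 23, 3)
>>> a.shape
(2, 23, 23)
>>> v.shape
(2, 3)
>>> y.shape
(23, 23)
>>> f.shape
(3, 3)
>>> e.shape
(3, 23)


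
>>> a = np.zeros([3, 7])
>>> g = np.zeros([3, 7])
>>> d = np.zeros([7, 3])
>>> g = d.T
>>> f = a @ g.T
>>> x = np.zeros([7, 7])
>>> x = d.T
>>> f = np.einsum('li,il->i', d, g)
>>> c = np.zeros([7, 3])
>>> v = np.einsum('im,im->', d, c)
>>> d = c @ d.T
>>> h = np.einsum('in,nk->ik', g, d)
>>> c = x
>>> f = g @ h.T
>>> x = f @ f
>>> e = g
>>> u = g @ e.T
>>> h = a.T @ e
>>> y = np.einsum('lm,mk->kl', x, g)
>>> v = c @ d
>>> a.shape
(3, 7)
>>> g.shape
(3, 7)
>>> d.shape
(7, 7)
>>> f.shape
(3, 3)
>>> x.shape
(3, 3)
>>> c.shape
(3, 7)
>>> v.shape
(3, 7)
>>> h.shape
(7, 7)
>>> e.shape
(3, 7)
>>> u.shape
(3, 3)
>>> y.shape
(7, 3)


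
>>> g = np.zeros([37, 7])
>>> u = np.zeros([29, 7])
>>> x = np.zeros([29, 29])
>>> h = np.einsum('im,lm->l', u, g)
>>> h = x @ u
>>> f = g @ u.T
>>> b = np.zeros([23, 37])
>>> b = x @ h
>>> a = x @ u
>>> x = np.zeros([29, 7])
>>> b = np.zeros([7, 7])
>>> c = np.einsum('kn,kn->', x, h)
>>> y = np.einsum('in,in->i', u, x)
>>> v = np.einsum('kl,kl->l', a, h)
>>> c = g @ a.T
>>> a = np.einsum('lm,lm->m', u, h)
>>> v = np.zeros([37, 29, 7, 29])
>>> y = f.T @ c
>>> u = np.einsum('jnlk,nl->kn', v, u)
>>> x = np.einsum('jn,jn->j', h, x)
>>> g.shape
(37, 7)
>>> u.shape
(29, 29)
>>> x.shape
(29,)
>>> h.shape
(29, 7)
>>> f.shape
(37, 29)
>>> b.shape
(7, 7)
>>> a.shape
(7,)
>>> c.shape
(37, 29)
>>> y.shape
(29, 29)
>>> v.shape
(37, 29, 7, 29)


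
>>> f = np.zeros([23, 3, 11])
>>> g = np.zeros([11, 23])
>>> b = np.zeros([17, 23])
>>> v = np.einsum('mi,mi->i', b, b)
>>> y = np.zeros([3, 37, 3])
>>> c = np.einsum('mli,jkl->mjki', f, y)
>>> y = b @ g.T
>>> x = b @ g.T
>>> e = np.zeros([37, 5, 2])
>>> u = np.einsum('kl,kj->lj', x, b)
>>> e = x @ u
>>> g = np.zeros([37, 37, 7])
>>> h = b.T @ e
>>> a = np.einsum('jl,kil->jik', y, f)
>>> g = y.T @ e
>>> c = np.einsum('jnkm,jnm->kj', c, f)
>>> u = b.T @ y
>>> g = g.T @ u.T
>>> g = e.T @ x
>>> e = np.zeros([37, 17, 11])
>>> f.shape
(23, 3, 11)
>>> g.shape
(23, 11)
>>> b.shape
(17, 23)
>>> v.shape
(23,)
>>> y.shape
(17, 11)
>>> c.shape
(37, 23)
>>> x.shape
(17, 11)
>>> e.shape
(37, 17, 11)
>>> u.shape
(23, 11)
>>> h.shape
(23, 23)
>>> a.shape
(17, 3, 23)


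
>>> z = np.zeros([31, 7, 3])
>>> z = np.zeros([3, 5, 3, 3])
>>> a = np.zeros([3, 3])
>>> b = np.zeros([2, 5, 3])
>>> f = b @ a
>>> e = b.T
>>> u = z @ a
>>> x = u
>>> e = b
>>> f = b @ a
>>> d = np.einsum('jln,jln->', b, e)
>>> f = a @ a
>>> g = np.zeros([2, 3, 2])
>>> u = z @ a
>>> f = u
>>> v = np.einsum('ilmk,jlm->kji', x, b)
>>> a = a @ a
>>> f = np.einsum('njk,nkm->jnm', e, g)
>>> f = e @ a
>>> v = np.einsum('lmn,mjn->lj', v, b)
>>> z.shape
(3, 5, 3, 3)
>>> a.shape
(3, 3)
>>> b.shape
(2, 5, 3)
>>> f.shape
(2, 5, 3)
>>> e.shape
(2, 5, 3)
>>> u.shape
(3, 5, 3, 3)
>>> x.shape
(3, 5, 3, 3)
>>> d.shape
()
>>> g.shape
(2, 3, 2)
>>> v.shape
(3, 5)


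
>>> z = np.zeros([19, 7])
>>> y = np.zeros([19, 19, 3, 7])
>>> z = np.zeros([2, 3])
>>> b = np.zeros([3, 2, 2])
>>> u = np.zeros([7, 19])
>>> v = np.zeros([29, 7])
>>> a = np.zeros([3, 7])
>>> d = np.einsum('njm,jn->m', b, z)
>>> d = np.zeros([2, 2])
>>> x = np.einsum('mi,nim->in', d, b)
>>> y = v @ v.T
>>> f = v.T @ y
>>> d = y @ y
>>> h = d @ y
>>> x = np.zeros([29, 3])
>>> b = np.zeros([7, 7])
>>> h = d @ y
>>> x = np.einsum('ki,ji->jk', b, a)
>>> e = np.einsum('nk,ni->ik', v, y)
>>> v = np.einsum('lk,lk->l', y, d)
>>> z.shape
(2, 3)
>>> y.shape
(29, 29)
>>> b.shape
(7, 7)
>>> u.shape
(7, 19)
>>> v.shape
(29,)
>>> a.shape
(3, 7)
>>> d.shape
(29, 29)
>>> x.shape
(3, 7)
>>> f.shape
(7, 29)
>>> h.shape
(29, 29)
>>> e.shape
(29, 7)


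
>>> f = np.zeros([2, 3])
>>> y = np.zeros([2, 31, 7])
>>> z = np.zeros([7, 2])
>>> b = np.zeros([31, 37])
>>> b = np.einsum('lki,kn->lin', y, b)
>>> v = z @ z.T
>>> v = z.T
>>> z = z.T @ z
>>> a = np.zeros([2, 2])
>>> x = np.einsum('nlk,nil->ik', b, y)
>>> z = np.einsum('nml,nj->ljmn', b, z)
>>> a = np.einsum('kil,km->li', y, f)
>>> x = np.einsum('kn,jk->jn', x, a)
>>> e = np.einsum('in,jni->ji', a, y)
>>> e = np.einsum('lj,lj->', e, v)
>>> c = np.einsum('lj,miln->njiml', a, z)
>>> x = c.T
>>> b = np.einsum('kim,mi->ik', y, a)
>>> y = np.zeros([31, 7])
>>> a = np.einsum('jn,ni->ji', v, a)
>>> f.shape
(2, 3)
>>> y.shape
(31, 7)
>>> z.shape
(37, 2, 7, 2)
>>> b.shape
(31, 2)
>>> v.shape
(2, 7)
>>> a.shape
(2, 31)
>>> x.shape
(7, 37, 2, 31, 2)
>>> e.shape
()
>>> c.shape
(2, 31, 2, 37, 7)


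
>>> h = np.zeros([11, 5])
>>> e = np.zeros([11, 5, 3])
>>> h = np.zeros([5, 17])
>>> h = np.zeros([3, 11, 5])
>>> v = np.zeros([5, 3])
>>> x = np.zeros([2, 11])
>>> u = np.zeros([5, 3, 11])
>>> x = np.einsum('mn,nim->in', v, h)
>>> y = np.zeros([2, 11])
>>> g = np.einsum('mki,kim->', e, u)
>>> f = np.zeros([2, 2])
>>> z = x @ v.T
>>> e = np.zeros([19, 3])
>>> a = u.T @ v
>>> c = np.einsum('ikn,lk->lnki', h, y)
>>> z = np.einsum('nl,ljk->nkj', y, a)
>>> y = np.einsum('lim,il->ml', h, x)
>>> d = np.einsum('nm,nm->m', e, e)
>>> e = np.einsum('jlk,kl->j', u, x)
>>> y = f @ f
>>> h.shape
(3, 11, 5)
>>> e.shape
(5,)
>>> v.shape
(5, 3)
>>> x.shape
(11, 3)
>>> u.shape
(5, 3, 11)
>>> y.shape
(2, 2)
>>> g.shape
()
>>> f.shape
(2, 2)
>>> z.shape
(2, 3, 3)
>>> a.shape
(11, 3, 3)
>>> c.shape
(2, 5, 11, 3)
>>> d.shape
(3,)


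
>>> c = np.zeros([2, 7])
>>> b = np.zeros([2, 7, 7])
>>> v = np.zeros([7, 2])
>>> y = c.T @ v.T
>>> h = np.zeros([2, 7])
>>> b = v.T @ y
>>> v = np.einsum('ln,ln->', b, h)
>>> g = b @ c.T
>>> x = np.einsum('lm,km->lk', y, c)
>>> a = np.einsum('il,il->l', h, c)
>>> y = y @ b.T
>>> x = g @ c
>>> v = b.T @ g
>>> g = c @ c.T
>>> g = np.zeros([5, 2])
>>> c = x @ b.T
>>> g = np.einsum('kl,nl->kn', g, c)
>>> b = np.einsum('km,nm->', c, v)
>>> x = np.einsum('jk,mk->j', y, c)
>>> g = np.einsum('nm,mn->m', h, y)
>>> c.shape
(2, 2)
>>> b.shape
()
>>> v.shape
(7, 2)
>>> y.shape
(7, 2)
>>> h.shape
(2, 7)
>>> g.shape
(7,)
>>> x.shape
(7,)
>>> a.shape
(7,)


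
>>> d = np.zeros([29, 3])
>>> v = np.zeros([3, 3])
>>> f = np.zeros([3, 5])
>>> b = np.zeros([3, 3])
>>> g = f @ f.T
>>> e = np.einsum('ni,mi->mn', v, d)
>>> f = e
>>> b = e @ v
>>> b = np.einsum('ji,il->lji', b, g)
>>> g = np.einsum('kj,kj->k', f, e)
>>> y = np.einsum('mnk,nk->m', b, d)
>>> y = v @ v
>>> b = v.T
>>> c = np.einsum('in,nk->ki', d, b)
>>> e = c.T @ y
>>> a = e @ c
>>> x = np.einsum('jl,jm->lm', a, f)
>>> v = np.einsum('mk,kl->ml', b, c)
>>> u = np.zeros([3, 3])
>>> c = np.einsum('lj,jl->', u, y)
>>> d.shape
(29, 3)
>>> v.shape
(3, 29)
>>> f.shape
(29, 3)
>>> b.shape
(3, 3)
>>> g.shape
(29,)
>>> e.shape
(29, 3)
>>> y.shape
(3, 3)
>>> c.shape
()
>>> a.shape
(29, 29)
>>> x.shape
(29, 3)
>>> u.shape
(3, 3)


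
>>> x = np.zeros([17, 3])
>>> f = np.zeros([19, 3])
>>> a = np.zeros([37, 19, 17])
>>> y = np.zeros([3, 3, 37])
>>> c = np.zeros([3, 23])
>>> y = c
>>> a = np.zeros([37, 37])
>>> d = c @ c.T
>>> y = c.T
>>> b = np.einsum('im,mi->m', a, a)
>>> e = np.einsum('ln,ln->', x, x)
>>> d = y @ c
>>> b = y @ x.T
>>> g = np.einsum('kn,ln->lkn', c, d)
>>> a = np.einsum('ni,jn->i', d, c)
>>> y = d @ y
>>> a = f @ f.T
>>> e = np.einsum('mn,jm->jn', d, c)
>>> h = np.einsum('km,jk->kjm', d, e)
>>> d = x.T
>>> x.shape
(17, 3)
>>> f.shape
(19, 3)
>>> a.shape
(19, 19)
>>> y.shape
(23, 3)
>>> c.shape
(3, 23)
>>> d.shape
(3, 17)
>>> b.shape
(23, 17)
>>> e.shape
(3, 23)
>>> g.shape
(23, 3, 23)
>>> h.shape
(23, 3, 23)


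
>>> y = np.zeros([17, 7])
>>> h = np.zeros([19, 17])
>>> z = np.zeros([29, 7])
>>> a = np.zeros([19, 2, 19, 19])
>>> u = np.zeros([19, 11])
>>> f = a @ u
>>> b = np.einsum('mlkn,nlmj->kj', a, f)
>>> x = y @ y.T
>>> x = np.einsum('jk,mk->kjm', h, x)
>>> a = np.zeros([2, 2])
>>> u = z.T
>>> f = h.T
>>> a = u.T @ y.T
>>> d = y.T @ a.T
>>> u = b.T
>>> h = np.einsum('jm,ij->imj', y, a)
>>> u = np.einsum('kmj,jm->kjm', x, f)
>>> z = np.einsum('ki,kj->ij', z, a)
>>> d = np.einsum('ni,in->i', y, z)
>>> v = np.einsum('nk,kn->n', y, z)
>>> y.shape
(17, 7)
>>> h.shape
(29, 7, 17)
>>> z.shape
(7, 17)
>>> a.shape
(29, 17)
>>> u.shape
(17, 17, 19)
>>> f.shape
(17, 19)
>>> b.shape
(19, 11)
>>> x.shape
(17, 19, 17)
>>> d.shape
(7,)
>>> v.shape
(17,)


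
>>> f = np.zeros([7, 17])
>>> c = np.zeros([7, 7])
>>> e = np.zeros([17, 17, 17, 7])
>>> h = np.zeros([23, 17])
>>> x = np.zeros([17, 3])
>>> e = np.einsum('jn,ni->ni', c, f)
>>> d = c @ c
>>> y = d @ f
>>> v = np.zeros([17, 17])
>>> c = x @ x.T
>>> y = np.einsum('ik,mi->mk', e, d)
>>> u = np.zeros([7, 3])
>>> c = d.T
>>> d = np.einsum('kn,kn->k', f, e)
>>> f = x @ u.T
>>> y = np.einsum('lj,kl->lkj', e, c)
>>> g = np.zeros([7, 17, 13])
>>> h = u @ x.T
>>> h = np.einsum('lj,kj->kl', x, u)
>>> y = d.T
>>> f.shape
(17, 7)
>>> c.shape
(7, 7)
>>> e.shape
(7, 17)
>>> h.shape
(7, 17)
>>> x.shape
(17, 3)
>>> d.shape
(7,)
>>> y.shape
(7,)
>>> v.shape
(17, 17)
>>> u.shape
(7, 3)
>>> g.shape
(7, 17, 13)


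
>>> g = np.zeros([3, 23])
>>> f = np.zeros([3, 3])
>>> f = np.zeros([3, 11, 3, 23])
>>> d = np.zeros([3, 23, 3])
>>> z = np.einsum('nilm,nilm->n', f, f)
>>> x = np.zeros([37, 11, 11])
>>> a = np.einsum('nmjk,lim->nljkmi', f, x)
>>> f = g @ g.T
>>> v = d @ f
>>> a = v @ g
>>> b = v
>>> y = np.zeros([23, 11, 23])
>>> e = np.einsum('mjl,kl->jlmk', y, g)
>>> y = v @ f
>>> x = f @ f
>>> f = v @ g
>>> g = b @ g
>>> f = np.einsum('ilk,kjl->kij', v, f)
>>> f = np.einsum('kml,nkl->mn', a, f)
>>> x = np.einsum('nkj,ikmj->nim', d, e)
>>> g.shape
(3, 23, 23)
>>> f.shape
(23, 3)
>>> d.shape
(3, 23, 3)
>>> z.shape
(3,)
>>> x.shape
(3, 11, 23)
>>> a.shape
(3, 23, 23)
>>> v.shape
(3, 23, 3)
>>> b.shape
(3, 23, 3)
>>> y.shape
(3, 23, 3)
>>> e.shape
(11, 23, 23, 3)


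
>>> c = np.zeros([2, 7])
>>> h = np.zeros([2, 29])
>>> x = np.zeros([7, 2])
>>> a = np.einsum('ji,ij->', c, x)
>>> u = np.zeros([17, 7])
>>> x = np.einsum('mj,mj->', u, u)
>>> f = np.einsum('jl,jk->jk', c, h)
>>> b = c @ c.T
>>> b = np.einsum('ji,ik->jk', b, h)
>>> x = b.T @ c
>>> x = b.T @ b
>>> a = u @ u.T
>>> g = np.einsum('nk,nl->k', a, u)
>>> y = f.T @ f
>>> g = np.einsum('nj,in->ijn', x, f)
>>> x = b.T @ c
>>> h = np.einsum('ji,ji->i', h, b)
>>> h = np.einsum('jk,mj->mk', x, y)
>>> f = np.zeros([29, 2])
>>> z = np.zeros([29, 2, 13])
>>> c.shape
(2, 7)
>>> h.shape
(29, 7)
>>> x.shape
(29, 7)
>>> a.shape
(17, 17)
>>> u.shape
(17, 7)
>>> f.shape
(29, 2)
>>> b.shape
(2, 29)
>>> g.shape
(2, 29, 29)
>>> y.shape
(29, 29)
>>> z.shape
(29, 2, 13)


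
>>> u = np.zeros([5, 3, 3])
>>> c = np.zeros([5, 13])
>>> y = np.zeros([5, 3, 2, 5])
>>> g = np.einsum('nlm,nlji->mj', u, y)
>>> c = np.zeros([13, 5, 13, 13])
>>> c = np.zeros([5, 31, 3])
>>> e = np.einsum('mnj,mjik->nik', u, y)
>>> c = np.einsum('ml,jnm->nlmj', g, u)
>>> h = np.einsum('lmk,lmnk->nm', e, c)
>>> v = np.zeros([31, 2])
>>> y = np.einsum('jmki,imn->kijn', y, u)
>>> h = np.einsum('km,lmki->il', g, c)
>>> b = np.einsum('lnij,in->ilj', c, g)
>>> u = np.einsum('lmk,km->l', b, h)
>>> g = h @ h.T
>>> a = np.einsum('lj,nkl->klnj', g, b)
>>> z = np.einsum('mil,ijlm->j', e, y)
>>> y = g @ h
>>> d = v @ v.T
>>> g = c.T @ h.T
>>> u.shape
(3,)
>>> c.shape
(3, 2, 3, 5)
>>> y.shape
(5, 3)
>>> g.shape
(5, 3, 2, 5)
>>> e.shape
(3, 2, 5)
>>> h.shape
(5, 3)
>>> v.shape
(31, 2)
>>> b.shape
(3, 3, 5)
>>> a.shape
(3, 5, 3, 5)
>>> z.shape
(5,)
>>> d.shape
(31, 31)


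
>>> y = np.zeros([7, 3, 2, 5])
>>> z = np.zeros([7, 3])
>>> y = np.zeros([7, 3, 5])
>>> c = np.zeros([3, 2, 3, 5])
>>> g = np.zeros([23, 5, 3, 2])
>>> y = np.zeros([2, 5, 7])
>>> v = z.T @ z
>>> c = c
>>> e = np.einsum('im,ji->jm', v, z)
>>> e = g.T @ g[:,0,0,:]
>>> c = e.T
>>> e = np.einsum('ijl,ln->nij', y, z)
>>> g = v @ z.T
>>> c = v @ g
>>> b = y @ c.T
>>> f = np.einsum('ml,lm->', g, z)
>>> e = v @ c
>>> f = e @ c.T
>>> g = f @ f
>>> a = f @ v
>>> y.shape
(2, 5, 7)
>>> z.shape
(7, 3)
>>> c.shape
(3, 7)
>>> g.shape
(3, 3)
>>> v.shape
(3, 3)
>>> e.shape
(3, 7)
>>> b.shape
(2, 5, 3)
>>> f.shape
(3, 3)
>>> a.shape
(3, 3)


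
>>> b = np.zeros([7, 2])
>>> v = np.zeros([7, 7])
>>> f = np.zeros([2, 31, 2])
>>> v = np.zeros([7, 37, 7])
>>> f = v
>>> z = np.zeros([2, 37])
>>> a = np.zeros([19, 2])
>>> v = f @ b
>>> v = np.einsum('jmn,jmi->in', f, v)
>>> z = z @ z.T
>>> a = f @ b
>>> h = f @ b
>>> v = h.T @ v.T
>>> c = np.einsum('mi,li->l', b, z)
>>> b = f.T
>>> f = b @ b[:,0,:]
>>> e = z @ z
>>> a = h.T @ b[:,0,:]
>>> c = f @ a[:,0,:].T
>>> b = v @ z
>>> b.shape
(2, 37, 2)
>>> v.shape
(2, 37, 2)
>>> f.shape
(7, 37, 7)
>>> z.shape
(2, 2)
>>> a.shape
(2, 37, 7)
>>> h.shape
(7, 37, 2)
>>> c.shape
(7, 37, 2)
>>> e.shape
(2, 2)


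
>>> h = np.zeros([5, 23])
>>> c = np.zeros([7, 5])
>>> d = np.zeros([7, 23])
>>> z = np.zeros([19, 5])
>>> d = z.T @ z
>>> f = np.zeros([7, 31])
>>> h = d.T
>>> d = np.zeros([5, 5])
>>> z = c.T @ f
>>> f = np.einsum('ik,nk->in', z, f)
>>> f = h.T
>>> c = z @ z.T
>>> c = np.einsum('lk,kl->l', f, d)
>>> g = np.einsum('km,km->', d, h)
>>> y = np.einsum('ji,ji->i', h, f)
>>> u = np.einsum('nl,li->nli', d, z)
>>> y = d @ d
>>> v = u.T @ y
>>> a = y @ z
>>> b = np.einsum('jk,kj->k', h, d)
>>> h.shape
(5, 5)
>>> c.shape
(5,)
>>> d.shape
(5, 5)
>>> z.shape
(5, 31)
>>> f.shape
(5, 5)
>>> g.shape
()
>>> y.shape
(5, 5)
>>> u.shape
(5, 5, 31)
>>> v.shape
(31, 5, 5)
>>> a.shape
(5, 31)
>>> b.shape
(5,)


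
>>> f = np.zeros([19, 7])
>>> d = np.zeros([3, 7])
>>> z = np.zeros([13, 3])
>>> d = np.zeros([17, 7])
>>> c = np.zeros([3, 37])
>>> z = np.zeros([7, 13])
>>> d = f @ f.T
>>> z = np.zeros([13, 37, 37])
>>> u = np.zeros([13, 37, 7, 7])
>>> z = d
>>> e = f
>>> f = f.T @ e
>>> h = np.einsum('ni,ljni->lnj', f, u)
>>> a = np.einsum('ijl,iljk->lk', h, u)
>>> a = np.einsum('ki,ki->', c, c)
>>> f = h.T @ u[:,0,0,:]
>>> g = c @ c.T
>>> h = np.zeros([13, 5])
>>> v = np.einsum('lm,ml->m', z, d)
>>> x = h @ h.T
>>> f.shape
(37, 7, 7)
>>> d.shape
(19, 19)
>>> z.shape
(19, 19)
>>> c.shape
(3, 37)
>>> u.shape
(13, 37, 7, 7)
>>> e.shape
(19, 7)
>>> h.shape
(13, 5)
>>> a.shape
()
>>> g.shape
(3, 3)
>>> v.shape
(19,)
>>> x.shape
(13, 13)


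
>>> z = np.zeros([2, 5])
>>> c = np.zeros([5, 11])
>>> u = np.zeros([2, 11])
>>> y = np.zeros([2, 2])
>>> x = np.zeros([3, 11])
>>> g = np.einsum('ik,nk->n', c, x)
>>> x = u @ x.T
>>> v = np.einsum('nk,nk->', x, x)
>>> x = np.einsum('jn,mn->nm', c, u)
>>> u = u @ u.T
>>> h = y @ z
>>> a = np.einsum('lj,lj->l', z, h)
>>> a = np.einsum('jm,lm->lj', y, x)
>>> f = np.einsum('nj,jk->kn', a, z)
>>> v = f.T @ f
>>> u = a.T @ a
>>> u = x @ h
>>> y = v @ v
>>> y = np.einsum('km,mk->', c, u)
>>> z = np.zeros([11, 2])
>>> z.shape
(11, 2)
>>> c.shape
(5, 11)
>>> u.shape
(11, 5)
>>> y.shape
()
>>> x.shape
(11, 2)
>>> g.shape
(3,)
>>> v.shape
(11, 11)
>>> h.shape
(2, 5)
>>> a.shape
(11, 2)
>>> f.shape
(5, 11)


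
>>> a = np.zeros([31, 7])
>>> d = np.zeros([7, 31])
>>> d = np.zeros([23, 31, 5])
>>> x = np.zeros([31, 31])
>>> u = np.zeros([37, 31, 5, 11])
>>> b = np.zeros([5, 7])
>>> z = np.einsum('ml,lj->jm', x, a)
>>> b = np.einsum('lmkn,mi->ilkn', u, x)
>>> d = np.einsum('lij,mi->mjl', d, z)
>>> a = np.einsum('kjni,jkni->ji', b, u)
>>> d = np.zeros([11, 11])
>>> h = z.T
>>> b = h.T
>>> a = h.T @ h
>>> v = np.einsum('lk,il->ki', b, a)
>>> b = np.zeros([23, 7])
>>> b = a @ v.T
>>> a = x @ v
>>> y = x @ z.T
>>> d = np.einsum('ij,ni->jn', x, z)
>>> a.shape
(31, 7)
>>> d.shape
(31, 7)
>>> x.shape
(31, 31)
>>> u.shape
(37, 31, 5, 11)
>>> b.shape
(7, 31)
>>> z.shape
(7, 31)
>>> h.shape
(31, 7)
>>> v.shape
(31, 7)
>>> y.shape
(31, 7)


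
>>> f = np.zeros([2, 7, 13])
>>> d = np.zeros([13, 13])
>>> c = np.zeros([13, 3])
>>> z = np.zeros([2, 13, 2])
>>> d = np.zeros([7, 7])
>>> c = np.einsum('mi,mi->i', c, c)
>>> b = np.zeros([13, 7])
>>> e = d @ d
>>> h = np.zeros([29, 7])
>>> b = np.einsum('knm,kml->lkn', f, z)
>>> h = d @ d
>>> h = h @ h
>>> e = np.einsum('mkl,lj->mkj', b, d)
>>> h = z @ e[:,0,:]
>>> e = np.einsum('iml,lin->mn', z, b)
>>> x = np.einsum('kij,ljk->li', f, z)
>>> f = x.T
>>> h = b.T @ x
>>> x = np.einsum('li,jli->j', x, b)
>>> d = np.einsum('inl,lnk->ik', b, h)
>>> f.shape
(7, 2)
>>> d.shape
(2, 7)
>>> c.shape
(3,)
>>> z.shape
(2, 13, 2)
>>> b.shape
(2, 2, 7)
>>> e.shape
(13, 7)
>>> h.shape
(7, 2, 7)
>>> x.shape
(2,)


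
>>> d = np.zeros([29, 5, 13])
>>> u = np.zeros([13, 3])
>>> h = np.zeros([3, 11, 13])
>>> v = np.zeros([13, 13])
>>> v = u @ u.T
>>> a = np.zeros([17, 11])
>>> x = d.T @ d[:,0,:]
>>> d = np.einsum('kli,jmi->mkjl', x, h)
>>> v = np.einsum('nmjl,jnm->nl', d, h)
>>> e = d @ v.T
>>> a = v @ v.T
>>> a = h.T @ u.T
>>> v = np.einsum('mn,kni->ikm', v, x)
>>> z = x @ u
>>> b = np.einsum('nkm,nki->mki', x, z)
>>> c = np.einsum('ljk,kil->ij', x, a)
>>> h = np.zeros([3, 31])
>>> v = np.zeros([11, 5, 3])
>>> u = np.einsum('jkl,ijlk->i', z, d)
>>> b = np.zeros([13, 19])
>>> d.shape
(11, 13, 3, 5)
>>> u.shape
(11,)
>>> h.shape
(3, 31)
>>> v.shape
(11, 5, 3)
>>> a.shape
(13, 11, 13)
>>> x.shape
(13, 5, 13)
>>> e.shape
(11, 13, 3, 11)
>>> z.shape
(13, 5, 3)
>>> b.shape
(13, 19)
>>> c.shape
(11, 5)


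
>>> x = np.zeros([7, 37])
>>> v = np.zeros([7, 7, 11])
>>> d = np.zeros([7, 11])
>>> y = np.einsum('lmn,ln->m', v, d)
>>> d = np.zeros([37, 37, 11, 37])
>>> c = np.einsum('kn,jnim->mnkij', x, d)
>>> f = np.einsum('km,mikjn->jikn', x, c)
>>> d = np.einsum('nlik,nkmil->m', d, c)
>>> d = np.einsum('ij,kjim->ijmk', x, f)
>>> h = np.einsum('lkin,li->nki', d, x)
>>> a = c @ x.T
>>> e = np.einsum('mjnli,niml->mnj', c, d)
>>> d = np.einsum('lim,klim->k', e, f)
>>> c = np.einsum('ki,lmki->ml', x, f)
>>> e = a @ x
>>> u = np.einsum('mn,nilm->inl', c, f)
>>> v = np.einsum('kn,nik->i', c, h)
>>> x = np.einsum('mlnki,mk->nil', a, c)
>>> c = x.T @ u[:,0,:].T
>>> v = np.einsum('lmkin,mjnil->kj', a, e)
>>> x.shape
(7, 7, 37)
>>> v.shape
(7, 37)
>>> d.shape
(11,)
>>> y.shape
(7,)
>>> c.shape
(37, 7, 37)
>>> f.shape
(11, 37, 7, 37)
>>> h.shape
(11, 37, 37)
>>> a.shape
(37, 37, 7, 11, 7)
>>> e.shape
(37, 37, 7, 11, 37)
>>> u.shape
(37, 11, 7)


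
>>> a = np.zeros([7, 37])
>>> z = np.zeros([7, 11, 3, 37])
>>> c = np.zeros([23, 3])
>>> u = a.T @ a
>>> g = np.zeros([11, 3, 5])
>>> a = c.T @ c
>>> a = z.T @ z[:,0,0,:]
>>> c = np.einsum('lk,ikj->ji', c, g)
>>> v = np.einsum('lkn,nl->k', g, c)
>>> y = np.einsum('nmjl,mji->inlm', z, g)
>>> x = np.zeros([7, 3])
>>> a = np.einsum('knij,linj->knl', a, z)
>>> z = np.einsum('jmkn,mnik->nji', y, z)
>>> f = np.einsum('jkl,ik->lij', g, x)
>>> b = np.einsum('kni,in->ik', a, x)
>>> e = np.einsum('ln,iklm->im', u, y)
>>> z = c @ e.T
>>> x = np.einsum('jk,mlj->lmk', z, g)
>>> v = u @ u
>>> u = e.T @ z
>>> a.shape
(37, 3, 7)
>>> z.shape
(5, 5)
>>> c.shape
(5, 11)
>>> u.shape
(11, 5)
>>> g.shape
(11, 3, 5)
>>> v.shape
(37, 37)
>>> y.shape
(5, 7, 37, 11)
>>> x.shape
(3, 11, 5)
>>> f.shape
(5, 7, 11)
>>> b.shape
(7, 37)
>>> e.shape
(5, 11)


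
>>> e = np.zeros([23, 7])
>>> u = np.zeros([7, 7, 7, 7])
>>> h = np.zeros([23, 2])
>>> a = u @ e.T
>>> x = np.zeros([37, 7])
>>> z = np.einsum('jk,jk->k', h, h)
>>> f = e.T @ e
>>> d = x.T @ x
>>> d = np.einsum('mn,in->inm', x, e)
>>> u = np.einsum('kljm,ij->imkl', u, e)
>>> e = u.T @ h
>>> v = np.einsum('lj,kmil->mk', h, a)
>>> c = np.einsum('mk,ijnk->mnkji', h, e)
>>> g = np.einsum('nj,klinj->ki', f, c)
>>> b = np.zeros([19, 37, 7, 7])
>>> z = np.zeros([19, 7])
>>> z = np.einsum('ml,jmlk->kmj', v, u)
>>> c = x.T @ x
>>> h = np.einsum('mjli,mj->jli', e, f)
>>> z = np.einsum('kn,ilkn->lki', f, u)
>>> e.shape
(7, 7, 7, 2)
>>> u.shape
(23, 7, 7, 7)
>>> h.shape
(7, 7, 2)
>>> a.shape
(7, 7, 7, 23)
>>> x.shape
(37, 7)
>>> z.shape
(7, 7, 23)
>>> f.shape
(7, 7)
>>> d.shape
(23, 7, 37)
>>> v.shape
(7, 7)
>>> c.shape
(7, 7)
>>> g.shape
(23, 2)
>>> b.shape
(19, 37, 7, 7)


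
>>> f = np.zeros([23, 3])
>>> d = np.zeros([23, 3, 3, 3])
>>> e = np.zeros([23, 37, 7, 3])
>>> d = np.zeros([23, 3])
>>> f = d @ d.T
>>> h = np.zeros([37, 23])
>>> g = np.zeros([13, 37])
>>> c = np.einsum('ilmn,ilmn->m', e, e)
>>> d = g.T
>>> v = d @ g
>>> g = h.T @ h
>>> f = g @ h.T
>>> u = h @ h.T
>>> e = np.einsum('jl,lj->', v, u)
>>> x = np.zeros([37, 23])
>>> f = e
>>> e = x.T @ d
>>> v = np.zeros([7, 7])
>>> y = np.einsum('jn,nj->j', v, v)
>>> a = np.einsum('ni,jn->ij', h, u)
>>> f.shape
()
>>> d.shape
(37, 13)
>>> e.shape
(23, 13)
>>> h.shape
(37, 23)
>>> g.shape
(23, 23)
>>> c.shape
(7,)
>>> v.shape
(7, 7)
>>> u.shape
(37, 37)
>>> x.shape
(37, 23)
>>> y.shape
(7,)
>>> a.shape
(23, 37)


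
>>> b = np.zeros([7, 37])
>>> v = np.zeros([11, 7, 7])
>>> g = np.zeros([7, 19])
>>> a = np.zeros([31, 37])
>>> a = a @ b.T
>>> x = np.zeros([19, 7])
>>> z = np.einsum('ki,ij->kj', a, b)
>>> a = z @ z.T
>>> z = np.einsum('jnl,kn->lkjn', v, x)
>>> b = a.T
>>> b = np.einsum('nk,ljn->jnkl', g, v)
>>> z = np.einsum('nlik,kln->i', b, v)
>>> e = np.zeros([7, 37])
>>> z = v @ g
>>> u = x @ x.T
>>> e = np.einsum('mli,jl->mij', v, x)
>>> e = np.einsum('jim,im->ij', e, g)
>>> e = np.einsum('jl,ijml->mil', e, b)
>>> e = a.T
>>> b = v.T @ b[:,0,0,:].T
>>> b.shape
(7, 7, 7)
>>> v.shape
(11, 7, 7)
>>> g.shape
(7, 19)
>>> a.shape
(31, 31)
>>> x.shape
(19, 7)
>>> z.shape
(11, 7, 19)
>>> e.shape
(31, 31)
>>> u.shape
(19, 19)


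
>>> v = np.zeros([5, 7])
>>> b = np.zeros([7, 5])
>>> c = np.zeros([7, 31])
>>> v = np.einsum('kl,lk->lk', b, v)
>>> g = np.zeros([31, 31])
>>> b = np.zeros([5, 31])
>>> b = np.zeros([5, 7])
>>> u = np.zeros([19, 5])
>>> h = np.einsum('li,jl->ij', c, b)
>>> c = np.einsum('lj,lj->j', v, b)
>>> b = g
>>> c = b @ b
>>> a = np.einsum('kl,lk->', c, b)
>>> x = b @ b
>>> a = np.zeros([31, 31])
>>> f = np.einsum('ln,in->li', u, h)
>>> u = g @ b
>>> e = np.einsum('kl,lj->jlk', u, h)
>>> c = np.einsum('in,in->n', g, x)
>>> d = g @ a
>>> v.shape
(5, 7)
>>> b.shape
(31, 31)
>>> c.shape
(31,)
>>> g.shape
(31, 31)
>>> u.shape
(31, 31)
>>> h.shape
(31, 5)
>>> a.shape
(31, 31)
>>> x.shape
(31, 31)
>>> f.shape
(19, 31)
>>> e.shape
(5, 31, 31)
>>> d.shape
(31, 31)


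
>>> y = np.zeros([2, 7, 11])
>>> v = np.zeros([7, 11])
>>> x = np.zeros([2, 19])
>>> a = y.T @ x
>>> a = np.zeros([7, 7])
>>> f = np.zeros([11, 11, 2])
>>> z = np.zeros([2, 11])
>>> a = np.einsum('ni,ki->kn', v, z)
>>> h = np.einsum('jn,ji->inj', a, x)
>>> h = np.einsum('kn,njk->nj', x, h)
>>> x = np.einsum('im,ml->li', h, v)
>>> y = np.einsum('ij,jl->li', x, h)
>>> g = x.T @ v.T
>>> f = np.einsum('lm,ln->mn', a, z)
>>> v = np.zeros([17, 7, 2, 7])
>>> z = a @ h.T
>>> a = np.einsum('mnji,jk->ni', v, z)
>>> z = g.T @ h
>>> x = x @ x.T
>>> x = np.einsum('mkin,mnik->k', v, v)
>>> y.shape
(7, 11)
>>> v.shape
(17, 7, 2, 7)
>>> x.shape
(7,)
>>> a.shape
(7, 7)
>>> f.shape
(7, 11)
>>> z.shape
(7, 7)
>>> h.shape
(19, 7)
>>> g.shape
(19, 7)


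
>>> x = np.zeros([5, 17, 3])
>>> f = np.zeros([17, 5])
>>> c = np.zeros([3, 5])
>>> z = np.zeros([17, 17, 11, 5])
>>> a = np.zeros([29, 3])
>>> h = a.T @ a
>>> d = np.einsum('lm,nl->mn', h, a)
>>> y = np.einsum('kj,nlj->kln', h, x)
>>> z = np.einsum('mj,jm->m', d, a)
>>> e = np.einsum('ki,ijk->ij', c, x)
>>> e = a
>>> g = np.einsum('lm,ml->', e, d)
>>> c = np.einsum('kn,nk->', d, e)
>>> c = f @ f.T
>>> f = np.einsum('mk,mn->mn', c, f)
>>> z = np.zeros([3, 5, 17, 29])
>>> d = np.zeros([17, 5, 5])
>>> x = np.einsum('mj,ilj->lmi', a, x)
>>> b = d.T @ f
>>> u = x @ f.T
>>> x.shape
(17, 29, 5)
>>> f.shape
(17, 5)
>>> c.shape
(17, 17)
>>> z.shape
(3, 5, 17, 29)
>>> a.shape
(29, 3)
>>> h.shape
(3, 3)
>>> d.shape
(17, 5, 5)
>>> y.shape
(3, 17, 5)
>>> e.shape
(29, 3)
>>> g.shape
()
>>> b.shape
(5, 5, 5)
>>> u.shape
(17, 29, 17)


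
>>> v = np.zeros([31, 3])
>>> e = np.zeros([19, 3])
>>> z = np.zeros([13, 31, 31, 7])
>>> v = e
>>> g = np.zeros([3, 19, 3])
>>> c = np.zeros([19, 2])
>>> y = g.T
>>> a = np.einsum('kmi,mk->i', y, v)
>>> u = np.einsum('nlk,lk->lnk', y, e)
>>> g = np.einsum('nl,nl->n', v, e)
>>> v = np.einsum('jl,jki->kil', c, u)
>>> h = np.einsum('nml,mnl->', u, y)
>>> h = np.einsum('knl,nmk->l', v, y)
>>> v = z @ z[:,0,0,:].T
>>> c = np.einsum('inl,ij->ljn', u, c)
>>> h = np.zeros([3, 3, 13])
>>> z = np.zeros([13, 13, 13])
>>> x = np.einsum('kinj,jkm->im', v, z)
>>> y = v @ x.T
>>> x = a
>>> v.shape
(13, 31, 31, 13)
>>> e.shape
(19, 3)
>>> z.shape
(13, 13, 13)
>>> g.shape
(19,)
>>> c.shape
(3, 2, 3)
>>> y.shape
(13, 31, 31, 31)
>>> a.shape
(3,)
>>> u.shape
(19, 3, 3)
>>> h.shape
(3, 3, 13)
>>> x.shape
(3,)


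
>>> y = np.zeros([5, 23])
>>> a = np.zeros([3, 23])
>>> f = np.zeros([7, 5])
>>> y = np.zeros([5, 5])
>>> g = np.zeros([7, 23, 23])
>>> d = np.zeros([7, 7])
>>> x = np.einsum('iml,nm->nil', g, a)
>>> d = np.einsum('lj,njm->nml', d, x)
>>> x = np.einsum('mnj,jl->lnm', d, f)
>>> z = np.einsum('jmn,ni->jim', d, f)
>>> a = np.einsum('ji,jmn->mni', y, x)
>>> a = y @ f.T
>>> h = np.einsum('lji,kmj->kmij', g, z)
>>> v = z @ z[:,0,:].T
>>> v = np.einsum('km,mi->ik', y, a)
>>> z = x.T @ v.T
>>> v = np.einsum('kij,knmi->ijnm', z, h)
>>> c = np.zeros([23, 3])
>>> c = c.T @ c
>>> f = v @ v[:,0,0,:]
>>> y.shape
(5, 5)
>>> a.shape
(5, 7)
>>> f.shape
(23, 7, 5, 23)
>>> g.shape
(7, 23, 23)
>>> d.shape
(3, 23, 7)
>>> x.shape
(5, 23, 3)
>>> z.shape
(3, 23, 7)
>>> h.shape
(3, 5, 23, 23)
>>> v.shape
(23, 7, 5, 23)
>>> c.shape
(3, 3)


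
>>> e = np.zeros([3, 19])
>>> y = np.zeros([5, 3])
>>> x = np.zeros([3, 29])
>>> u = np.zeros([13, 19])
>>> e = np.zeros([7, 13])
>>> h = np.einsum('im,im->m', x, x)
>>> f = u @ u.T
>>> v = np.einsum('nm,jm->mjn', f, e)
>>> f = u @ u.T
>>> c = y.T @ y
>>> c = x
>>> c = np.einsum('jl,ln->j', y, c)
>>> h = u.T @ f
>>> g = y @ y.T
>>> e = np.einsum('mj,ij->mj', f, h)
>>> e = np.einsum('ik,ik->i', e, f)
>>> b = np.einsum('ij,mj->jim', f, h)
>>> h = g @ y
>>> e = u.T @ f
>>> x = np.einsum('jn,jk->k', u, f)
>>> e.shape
(19, 13)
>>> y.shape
(5, 3)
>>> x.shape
(13,)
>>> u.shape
(13, 19)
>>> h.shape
(5, 3)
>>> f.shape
(13, 13)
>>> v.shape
(13, 7, 13)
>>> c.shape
(5,)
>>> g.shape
(5, 5)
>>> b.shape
(13, 13, 19)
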